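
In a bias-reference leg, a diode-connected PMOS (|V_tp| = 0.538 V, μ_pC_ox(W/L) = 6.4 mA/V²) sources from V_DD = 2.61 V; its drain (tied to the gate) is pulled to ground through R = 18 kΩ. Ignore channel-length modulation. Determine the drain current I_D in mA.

With gate tied to drain, V_SG = V_SD ≥ V_SG − |V_tp|, so the device is in saturation.
KCL at the drain: ½ k_p (V_SG − |V_tp|)² = (V_DD − V_SG)/R.
Let x = V_SG − 0.538. Then 57.6 x² + x − 2.072 = 0, giving x = 0.181 V (positive root), so V_SG = 0.719 V.
I_D = (V_DD − V_SG)/R = (2.61 − 0.719) / 18 = 0.105 mA.

I_D = 0.105 mA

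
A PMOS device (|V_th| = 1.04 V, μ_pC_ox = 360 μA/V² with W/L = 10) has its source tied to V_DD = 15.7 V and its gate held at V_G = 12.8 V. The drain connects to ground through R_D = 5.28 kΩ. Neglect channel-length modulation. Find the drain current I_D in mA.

V_SG = V_DD − V_G = 15.7 − 12.8 = 2.9 V, so V_ov = 2.9 − 1.04 = 1.86 V.
k_p = μ_pC_ox · (W/L) = 3.6 mA/V².
Assume saturation: I_D = ½ k_p V_ov² = 0.5 × 3.6 × 1.86² = 6.23 mA, giving V_SD = V_DD − I_D R_D = 15.7 − 6.23 × 5.28 = -17.2 V.
But -17.2 V < V_ov = 1.86 V, so the device is actually in triode.
In triode I_D = k_p[V_ov V_SD − ½ V_SD²] and I_D = (V_DD − V_SD)/R_D. Equating: 9.5 V_SD² − 36.35 V_SD + 15.7 = 0, giving V_SD = 0.496 V (the root below V_ov).
I_D = (15.7 − 0.496) / 5.28 = 2.88 mA.

I_D = 2.88 mA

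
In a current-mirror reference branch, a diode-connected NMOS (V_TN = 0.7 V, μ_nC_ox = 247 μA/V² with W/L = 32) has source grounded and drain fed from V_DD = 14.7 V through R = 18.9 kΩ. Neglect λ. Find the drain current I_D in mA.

With gate tied to drain, V_GS = V_DS ≥ V_GS − V_TN, so the device is in saturation.
k_n = μ_nC_ox · (W/L) = 7.904 mA/V².
KCL at the drain: ½ k_n (V_GS − V_TN)² = (V_DD − V_GS)/R.
Let x = V_GS − 0.7. Then 74.7 x² + x − 14 = 0, giving x = 0.426 V (positive root), so V_GS = 1.13 V.
I_D = (V_DD − V_GS)/R = (14.7 − 1.13) / 18.9 = 0.718 mA.

I_D = 0.718 mA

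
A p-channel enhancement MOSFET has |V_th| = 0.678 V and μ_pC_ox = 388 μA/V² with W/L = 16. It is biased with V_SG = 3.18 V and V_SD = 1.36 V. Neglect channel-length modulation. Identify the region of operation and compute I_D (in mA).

k_p = μ_pC_ox · (W/L) = 6.208 mA/V².
V_ov = V_SG − |V_th| = 3.18 − 0.678 = 2.5 V.
Since V_SD = 1.36 V < V_ov = 2.5 V, the device is in the triode region.
I_D = k_p [V_ov · V_SD − ½ V_SD²] = 6.208 × [2.5 × 1.36 − 0.5 × 1.36²] = 15.4 mA.

Triode; I_D = 15.4 mA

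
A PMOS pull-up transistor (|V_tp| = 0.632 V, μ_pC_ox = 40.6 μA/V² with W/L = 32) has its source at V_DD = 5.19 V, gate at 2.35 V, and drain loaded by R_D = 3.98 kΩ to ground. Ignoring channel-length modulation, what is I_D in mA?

I_D = 1.19 mA

V_SG = V_DD − V_G = 5.19 − 2.35 = 2.84 V, so V_ov = 2.84 − 0.632 = 2.21 V.
k_p = μ_pC_ox · (W/L) = 1.299 mA/V².
Assume saturation: I_D = ½ k_p V_ov² = 0.5 × 1.299 × 2.21² = 3.17 mA, giving V_SD = V_DD − I_D R_D = 5.19 − 3.17 × 3.98 = -7.41 V.
But -7.41 V < V_ov = 2.21 V, so the device is actually in triode.
In triode I_D = k_p[V_ov V_SD − ½ V_SD²] and I_D = (V_DD − V_SD)/R_D. Equating: 2.59 V_SD² − 12.42 V_SD + 5.19 = 0, giving V_SD = 0.463 V (the root below V_ov).
I_D = (5.19 − 0.463) / 3.98 = 1.19 mA.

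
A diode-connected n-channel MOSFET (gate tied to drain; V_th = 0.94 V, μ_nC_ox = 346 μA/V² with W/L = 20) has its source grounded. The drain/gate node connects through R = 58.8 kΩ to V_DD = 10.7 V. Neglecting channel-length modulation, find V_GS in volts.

With gate tied to drain, V_GS = V_DS ≥ V_GS − V_th, so the device is in saturation.
k_n = μ_nC_ox · (W/L) = 6.92 mA/V².
KCL at the drain: ½ k_n (V_GS − V_th)² = (V_DD − V_GS)/R.
Let x = V_GS − 0.94. Then 203 x² + x − 9.76 = 0, giving x = 0.217 V (positive root), so V_GS = 1.16 V.
I_D = (V_DD − V_GS)/R = (10.7 − 1.16) / 58.8 = 0.162 mA.

V_GS = 1.16 V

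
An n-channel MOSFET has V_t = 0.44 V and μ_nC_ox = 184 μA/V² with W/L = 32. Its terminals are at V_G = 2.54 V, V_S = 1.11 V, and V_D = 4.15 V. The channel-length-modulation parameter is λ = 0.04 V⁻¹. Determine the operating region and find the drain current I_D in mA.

V_GS = V_G − V_S = 2.54 − 1.11 = 1.43 V; V_DS = V_D − V_S = 4.15 − 1.11 = 3.04 V.
k_n = μ_nC_ox · (W/L) = 5.888 mA/V².
V_ov = V_GS − V_t = 1.43 − 0.44 = 0.99 V.
Since V_DS = 3.04 V ≥ V_ov = 0.99 V, the device is in saturation.
I_D = ½ k_n V_ov² (1 + λ V_DS) = 0.5 × 5.888 × 0.99² × (1 + 0.04 × 3.04) = 3.24 mA.

Saturation; I_D = 3.24 mA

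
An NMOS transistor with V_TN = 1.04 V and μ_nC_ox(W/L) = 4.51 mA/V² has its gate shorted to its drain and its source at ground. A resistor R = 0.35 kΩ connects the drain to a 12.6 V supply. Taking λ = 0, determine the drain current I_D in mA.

I_D = 23.8 mA

With gate tied to drain, V_GS = V_DS ≥ V_GS − V_TN, so the device is in saturation.
KCL at the drain: ½ k_n (V_GS − V_TN)² = (V_DD − V_GS)/R.
Let x = V_GS − 1.04. Then 0.789 x² + x − 11.56 = 0, giving x = 3.25 V (positive root), so V_GS = 4.29 V.
I_D = (V_DD − V_GS)/R = (12.6 − 4.29) / 0.35 = 23.8 mA.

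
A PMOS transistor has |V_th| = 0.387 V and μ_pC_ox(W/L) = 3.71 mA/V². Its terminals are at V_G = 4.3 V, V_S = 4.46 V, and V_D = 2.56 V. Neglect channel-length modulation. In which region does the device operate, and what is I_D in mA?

V_SG = V_S − V_G = 4.46 − 4.3 = 0.16 V; V_SD = V_S − V_D = 4.46 − 2.56 = 1.9 V.
V_SG = 0.16 V < |V_th| = 0.387 V, so the transistor is in cutoff.

Cutoff; I_D = 0 mA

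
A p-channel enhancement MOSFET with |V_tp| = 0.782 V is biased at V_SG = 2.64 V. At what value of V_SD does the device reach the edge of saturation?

V_SD,sat = 1.86 V

The boundary between triode and saturation is V_SD = V_SG − |V_tp| = V_ov.
V_ov = 2.64 − 0.782 = 1.86 V.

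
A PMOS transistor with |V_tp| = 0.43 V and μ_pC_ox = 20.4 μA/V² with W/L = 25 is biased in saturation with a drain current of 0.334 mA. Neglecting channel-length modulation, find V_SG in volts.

k_p = μ_pC_ox · (W/L) = 0.51 mA/V².
In saturation I_D = ½ k_p (V_SG − |V_tp|)², so V_SG − |V_tp| = √(2 I_D / k_p) = √(2 × 0.334 / 0.51) = 1.14 V.
V_SG = 0.43 + 1.14 = 1.57 V.

V_SG = 1.57 V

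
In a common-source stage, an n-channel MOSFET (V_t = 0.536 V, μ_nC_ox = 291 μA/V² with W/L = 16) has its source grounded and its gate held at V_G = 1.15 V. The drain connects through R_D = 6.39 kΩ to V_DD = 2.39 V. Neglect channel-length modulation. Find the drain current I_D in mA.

V_GS = V_G = 1.15 V, so V_ov = 1.15 − 0.536 = 0.614 V.
k_n = μ_nC_ox · (W/L) = 4.656 mA/V².
Assume saturation: I_D = ½ k_n V_ov² = 0.5 × 4.656 × 0.614² = 0.878 mA, giving V_DS = V_DD − I_D R_D = 2.39 − 0.878 × 6.39 = -3.22 V.
But -3.22 V < V_ov = 0.614 V, so the device is actually in triode.
In triode I_D = k_n[V_ov V_DS − ½ V_DS²] and I_D = (V_DD − V_DS)/R_D. Equating: 14.9 V_DS² − 19.27 V_DS + 2.39 = 0, giving V_DS = 0.139 V (the root below V_ov).
I_D = (2.39 − 0.139) / 6.39 = 0.352 mA.

I_D = 0.352 mA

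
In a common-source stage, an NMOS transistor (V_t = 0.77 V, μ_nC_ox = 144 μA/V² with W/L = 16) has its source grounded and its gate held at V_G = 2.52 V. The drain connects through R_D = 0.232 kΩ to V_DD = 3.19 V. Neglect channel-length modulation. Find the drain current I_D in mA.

V_GS = V_G = 2.52 V, so V_ov = 2.52 − 0.77 = 1.75 V.
k_n = μ_nC_ox · (W/L) = 2.304 mA/V².
Assume saturation: I_D = ½ k_n V_ov² = 0.5 × 2.304 × 1.75² = 3.53 mA, giving V_DS = V_DD − I_D R_D = 3.19 − 3.53 × 0.232 = 2.37 V.
V_DS = 2.37 V ≥ V_ov = 1.75 V, confirming saturation.

I_D = 3.53 mA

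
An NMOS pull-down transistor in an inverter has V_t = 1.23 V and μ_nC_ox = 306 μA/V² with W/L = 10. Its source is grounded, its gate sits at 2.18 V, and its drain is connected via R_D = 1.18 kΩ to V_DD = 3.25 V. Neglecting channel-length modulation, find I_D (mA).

V_GS = V_G = 2.18 V, so V_ov = 2.18 − 1.23 = 0.95 V.
k_n = μ_nC_ox · (W/L) = 3.06 mA/V².
Assume saturation: I_D = ½ k_n V_ov² = 0.5 × 3.06 × 0.95² = 1.38 mA, giving V_DS = V_DD − I_D R_D = 3.25 − 1.38 × 1.18 = 1.62 V.
V_DS = 1.62 V ≥ V_ov = 0.95 V, confirming saturation.

I_D = 1.38 mA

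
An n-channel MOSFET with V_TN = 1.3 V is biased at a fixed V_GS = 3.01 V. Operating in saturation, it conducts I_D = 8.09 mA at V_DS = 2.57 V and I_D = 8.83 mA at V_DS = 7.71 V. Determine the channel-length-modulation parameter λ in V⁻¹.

With V_GS fixed, I_D ∝ (1 + λ V_DS) in saturation, so I_D2/I_D1 = (1 + λ V_DS2)/(1 + λ V_DS1).
8.83/8.09 = 1.091 = (1 + 7.71 λ)/(1 + 2.57 λ).
Solving: λ (I_D1 V_DS2 − I_D2 V_DS1) = I_D2 − I_D1, so λ = (8.83 − 8.09) / (8.09 × 7.71 − 8.83 × 2.57) = 0.74 / 39.7 = 0.0186 V⁻¹.

λ = 0.0186 V⁻¹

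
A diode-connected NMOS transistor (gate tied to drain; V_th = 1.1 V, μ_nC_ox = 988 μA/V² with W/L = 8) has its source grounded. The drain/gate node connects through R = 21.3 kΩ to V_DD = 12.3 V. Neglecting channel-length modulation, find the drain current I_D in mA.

With gate tied to drain, V_GS = V_DS ≥ V_GS − V_th, so the device is in saturation.
k_n = μ_nC_ox · (W/L) = 7.904 mA/V².
KCL at the drain: ½ k_n (V_GS − V_th)² = (V_DD − V_GS)/R.
Let x = V_GS − 1.1. Then 84.2 x² + x − 11.2 = 0, giving x = 0.359 V (positive root), so V_GS = 1.46 V.
I_D = (V_DD − V_GS)/R = (12.3 − 1.46) / 21.3 = 0.509 mA.

I_D = 0.509 mA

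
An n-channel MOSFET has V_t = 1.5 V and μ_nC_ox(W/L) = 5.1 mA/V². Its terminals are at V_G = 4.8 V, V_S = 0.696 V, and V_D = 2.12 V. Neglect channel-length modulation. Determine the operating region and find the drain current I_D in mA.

V_GS = V_G − V_S = 4.8 − 0.696 = 4.1 V; V_DS = V_D − V_S = 2.12 − 0.696 = 1.42 V.
V_ov = V_GS − V_t = 4.1 − 1.5 = 2.6 V.
Since V_DS = 1.42 V < V_ov = 2.6 V, the device is in the triode region.
I_D = k_n [V_ov · V_DS − ½ V_DS²] = 5.1 × [2.6 × 1.42 − 0.5 × 1.42²] = 13.7 mA.

Triode; I_D = 13.7 mA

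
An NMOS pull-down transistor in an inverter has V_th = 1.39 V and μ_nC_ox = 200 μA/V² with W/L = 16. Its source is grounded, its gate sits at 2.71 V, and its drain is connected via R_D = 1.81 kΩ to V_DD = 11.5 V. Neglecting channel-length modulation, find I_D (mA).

I_D = 2.79 mA

V_GS = V_G = 2.71 V, so V_ov = 2.71 − 1.39 = 1.32 V.
k_n = μ_nC_ox · (W/L) = 3.2 mA/V².
Assume saturation: I_D = ½ k_n V_ov² = 0.5 × 3.2 × 1.32² = 2.79 mA, giving V_DS = V_DD − I_D R_D = 11.5 − 2.79 × 1.81 = 6.45 V.
V_DS = 6.45 V ≥ V_ov = 1.32 V, confirming saturation.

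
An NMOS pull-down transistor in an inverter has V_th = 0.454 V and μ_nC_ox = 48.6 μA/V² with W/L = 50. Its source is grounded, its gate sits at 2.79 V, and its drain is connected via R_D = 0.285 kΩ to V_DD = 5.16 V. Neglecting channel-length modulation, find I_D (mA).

V_GS = V_G = 2.79 V, so V_ov = 2.79 − 0.454 = 2.34 V.
k_n = μ_nC_ox · (W/L) = 2.43 mA/V².
Assume saturation: I_D = ½ k_n V_ov² = 0.5 × 2.43 × 2.34² = 6.63 mA, giving V_DS = V_DD − I_D R_D = 5.16 − 6.63 × 0.285 = 3.27 V.
V_DS = 3.27 V ≥ V_ov = 2.34 V, confirming saturation.

I_D = 6.63 mA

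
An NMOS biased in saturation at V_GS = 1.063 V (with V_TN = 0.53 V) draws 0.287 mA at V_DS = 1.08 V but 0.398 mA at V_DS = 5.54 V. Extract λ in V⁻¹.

With V_GS fixed, I_D ∝ (1 + λ V_DS) in saturation, so I_D2/I_D1 = (1 + λ V_DS2)/(1 + λ V_DS1).
0.398/0.287 = 1.387 = (1 + 5.54 λ)/(1 + 1.08 λ).
Solving: λ (I_D1 V_DS2 − I_D2 V_DS1) = I_D2 − I_D1, so λ = (0.398 − 0.287) / (0.287 × 5.54 − 0.398 × 1.08) = 0.111 / 1.16 = 0.0957 V⁻¹.

λ = 0.0957 V⁻¹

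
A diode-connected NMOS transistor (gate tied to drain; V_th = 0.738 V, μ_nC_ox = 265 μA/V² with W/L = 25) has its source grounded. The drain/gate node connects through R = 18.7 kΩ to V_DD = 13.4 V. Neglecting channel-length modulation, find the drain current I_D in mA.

With gate tied to drain, V_GS = V_DS ≥ V_GS − V_th, so the device is in saturation.
k_n = μ_nC_ox · (W/L) = 6.625 mA/V².
KCL at the drain: ½ k_n (V_GS − V_th)² = (V_DD − V_GS)/R.
Let x = V_GS − 0.738. Then 61.9 x² + x − 12.66 = 0, giving x = 0.444 V (positive root), so V_GS = 1.18 V.
I_D = (V_DD − V_GS)/R = (13.4 − 1.18) / 18.7 = 0.653 mA.

I_D = 0.653 mA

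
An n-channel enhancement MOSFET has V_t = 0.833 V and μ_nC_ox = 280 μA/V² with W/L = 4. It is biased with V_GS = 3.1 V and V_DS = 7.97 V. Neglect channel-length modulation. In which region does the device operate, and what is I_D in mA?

k_n = μ_nC_ox · (W/L) = 1.12 mA/V².
V_ov = V_GS − V_t = 3.1 − 0.833 = 2.27 V.
Since V_DS = 7.97 V ≥ V_ov = 2.27 V, the device is in saturation.
I_D = ½ k_n V_ov² = 0.5 × 1.12 × 2.27² = 2.88 mA.

Saturation; I_D = 2.88 mA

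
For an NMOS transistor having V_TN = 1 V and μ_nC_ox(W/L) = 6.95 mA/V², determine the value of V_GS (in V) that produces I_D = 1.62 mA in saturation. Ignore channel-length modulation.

In saturation I_D = ½ k_n (V_GS − V_TN)², so V_GS − V_TN = √(2 I_D / k_n) = √(2 × 1.62 / 6.95) = 0.683 V.
V_GS = 1 + 0.683 = 1.68 V.

V_GS = 1.68 V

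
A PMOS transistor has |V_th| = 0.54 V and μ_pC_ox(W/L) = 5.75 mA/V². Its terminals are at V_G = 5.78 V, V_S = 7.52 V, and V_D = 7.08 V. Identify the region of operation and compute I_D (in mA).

Triode; I_D = 2.48 mA

V_SG = V_S − V_G = 7.52 − 5.78 = 1.74 V; V_SD = V_S − V_D = 7.52 − 7.08 = 0.44 V.
V_ov = V_SG − |V_th| = 1.74 − 0.54 = 1.2 V.
Since V_SD = 0.44 V < V_ov = 1.2 V, the device is in the triode region.
I_D = k_p [V_ov · V_SD − ½ V_SD²] = 5.75 × [1.2 × 0.44 − 0.5 × 0.44²] = 2.48 mA.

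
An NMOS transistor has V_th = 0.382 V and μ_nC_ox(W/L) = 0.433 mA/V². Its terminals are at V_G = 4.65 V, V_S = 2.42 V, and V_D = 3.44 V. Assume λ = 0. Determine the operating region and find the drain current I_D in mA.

V_GS = V_G − V_S = 4.65 − 2.42 = 2.23 V; V_DS = V_D − V_S = 3.44 − 2.42 = 1.02 V.
V_ov = V_GS − V_th = 2.23 − 0.382 = 1.85 V.
Since V_DS = 1.02 V < V_ov = 1.85 V, the device is in the triode region.
I_D = k_n [V_ov · V_DS − ½ V_DS²] = 0.433 × [1.85 × 1.02 − 0.5 × 1.02²] = 0.591 mA.

Triode; I_D = 0.591 mA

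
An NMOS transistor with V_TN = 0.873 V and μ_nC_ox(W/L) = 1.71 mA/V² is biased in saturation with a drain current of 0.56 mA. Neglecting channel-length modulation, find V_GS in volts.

In saturation I_D = ½ k_n (V_GS − V_TN)², so V_GS − V_TN = √(2 I_D / k_n) = √(2 × 0.56 / 1.71) = 0.809 V.
V_GS = 0.873 + 0.809 = 1.68 V.

V_GS = 1.68 V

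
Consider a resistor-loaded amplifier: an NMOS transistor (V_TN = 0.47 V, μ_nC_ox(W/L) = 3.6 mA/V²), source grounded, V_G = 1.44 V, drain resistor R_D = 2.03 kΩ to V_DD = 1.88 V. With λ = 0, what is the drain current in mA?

V_GS = V_G = 1.44 V, so V_ov = 1.44 − 0.47 = 0.97 V.
Assume saturation: I_D = ½ k_n V_ov² = 0.5 × 3.6 × 0.97² = 1.69 mA, giving V_DS = V_DD − I_D R_D = 1.88 − 1.69 × 2.03 = -1.56 V.
But -1.56 V < V_ov = 0.97 V, so the device is actually in triode.
In triode I_D = k_n[V_ov V_DS − ½ V_DS²] and I_D = (V_DD − V_DS)/R_D. Equating: 3.65 V_DS² − 8.089 V_DS + 1.88 = 0, giving V_DS = 0.264 V (the root below V_ov).
I_D = (1.88 − 0.264) / 2.03 = 0.796 mA.

I_D = 0.796 mA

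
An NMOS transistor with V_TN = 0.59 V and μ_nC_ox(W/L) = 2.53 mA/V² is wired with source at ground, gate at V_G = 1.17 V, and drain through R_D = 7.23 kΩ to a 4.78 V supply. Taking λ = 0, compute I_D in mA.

V_GS = V_G = 1.17 V, so V_ov = 1.17 − 0.59 = 0.58 V.
Assume saturation: I_D = ½ k_n V_ov² = 0.5 × 2.53 × 0.58² = 0.426 mA, giving V_DS = V_DD − I_D R_D = 4.78 − 0.426 × 7.23 = 1.7 V.
V_DS = 1.7 V ≥ V_ov = 0.58 V, confirming saturation.

I_D = 0.426 mA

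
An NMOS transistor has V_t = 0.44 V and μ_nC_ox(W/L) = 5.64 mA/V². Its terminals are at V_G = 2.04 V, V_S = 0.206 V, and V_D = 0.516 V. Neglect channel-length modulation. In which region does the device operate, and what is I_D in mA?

Triode; I_D = 2.17 mA

V_GS = V_G − V_S = 2.04 − 0.206 = 1.83 V; V_DS = V_D − V_S = 0.516 − 0.206 = 0.31 V.
V_ov = V_GS − V_t = 1.83 − 0.44 = 1.39 V.
Since V_DS = 0.31 V < V_ov = 1.39 V, the device is in the triode region.
I_D = k_n [V_ov · V_DS − ½ V_DS²] = 5.64 × [1.39 × 0.31 − 0.5 × 0.31²] = 2.17 mA.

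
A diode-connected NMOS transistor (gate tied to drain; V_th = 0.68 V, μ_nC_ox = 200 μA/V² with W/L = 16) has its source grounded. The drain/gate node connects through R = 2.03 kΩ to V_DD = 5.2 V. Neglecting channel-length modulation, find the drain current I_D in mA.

With gate tied to drain, V_GS = V_DS ≥ V_GS − V_th, so the device is in saturation.
k_n = μ_nC_ox · (W/L) = 3.2 mA/V².
KCL at the drain: ½ k_n (V_GS − V_th)² = (V_DD − V_GS)/R.
Let x = V_GS − 0.68. Then 3.25 x² + x − 4.52 = 0, giving x = 1.04 V (positive root), so V_GS = 1.72 V.
I_D = (V_DD − V_GS)/R = (5.2 − 1.72) / 2.03 = 1.72 mA.

I_D = 1.72 mA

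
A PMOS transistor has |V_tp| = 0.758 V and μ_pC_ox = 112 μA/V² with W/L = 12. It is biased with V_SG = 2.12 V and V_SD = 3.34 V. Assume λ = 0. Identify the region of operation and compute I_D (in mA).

k_p = μ_pC_ox · (W/L) = 1.344 mA/V².
V_ov = V_SG − |V_tp| = 2.12 − 0.758 = 1.36 V.
Since V_SD = 3.34 V ≥ V_ov = 1.36 V, the device is in saturation.
I_D = ½ k_p V_ov² = 0.5 × 1.344 × 1.36² = 1.25 mA.

Saturation; I_D = 1.25 mA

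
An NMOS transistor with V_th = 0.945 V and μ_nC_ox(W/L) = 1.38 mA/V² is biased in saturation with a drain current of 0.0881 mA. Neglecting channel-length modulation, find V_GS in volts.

In saturation I_D = ½ k_n (V_GS − V_th)², so V_GS − V_th = √(2 I_D / k_n) = √(2 × 0.0881 / 1.38) = 0.357 V.
V_GS = 0.945 + 0.357 = 1.3 V.

V_GS = 1.30 V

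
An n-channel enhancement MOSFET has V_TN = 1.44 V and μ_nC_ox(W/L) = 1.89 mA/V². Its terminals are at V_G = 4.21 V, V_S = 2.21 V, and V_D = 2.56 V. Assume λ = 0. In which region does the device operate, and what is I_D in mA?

V_GS = V_G − V_S = 4.21 − 2.21 = 2 V; V_DS = V_D − V_S = 2.56 − 2.21 = 0.35 V.
V_ov = V_GS − V_TN = 2 − 1.44 = 0.56 V.
Since V_DS = 0.35 V < V_ov = 0.56 V, the device is in the triode region.
I_D = k_n [V_ov · V_DS − ½ V_DS²] = 1.89 × [0.56 × 0.35 − 0.5 × 0.35²] = 0.255 mA.

Triode; I_D = 0.255 mA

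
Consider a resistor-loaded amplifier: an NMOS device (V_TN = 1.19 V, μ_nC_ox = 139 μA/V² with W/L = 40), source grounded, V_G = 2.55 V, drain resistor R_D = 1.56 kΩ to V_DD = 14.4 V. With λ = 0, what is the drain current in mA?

V_GS = V_G = 2.55 V, so V_ov = 2.55 − 1.19 = 1.36 V.
k_n = μ_nC_ox · (W/L) = 5.56 mA/V².
Assume saturation: I_D = ½ k_n V_ov² = 0.5 × 5.56 × 1.36² = 5.14 mA, giving V_DS = V_DD − I_D R_D = 14.4 − 5.14 × 1.56 = 6.38 V.
V_DS = 6.38 V ≥ V_ov = 1.36 V, confirming saturation.

I_D = 5.14 mA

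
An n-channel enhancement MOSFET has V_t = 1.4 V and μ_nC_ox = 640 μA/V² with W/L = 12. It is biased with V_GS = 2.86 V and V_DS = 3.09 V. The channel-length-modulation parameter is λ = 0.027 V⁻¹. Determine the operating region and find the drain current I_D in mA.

Saturation; I_D = 8.87 mA

k_n = μ_nC_ox · (W/L) = 7.68 mA/V².
V_ov = V_GS − V_t = 2.86 − 1.4 = 1.46 V.
Since V_DS = 3.09 V ≥ V_ov = 1.46 V, the device is in saturation.
I_D = ½ k_n V_ov² (1 + λ V_DS) = 0.5 × 7.68 × 1.46² × (1 + 0.027 × 3.09) = 8.87 mA.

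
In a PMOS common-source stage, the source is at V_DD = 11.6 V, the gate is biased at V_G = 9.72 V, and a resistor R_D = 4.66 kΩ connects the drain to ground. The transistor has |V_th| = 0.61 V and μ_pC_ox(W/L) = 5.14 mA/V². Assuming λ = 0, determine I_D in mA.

V_SG = V_DD − V_G = 11.6 − 9.72 = 1.88 V, so V_ov = 1.88 − 0.61 = 1.27 V.
Assume saturation: I_D = ½ k_p V_ov² = 0.5 × 5.14 × 1.27² = 4.15 mA, giving V_SD = V_DD − I_D R_D = 11.6 − 4.15 × 4.66 = -7.72 V.
But -7.72 V < V_ov = 1.27 V, so the device is actually in triode.
In triode I_D = k_p[V_ov V_SD − ½ V_SD²] and I_D = (V_DD − V_SD)/R_D. Equating: 12 V_SD² − 31.42 V_SD + 11.6 = 0, giving V_SD = 0.445 V (the root below V_ov).
I_D = (11.6 − 0.445) / 4.66 = 2.39 mA.

I_D = 2.39 mA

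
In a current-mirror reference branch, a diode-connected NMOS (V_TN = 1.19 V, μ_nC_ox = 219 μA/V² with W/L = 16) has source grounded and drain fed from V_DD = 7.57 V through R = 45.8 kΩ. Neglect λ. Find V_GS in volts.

With gate tied to drain, V_GS = V_DS ≥ V_GS − V_TN, so the device is in saturation.
k_n = μ_nC_ox · (W/L) = 3.504 mA/V².
KCL at the drain: ½ k_n (V_GS − V_TN)² = (V_DD − V_GS)/R.
Let x = V_GS − 1.19. Then 80.2 x² + x − 6.38 = 0, giving x = 0.276 V (positive root), so V_GS = 1.47 V.
I_D = (V_DD − V_GS)/R = (7.57 − 1.47) / 45.8 = 0.133 mA.

V_GS = 1.47 V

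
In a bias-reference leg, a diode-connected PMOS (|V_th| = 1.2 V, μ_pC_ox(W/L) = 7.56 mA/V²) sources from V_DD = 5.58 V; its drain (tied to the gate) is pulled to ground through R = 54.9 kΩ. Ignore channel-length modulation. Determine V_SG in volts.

V_SG = 1.34 V

With gate tied to drain, V_SG = V_SD ≥ V_SG − |V_th|, so the device is in saturation.
KCL at the drain: ½ k_p (V_SG − |V_th|)² = (V_DD − V_SG)/R.
Let x = V_SG − 1.2. Then 208 x² + x − 4.38 = 0, giving x = 0.143 V (positive root), so V_SG = 1.34 V.
I_D = (V_DD − V_SG)/R = (5.58 − 1.34) / 54.9 = 0.0772 mA.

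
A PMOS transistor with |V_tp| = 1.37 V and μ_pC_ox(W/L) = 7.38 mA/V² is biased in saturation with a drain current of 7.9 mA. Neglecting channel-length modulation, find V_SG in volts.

In saturation I_D = ½ k_p (V_SG − |V_tp|)², so V_SG − |V_tp| = √(2 I_D / k_p) = √(2 × 7.9 / 7.38) = 1.46 V.
V_SG = 1.37 + 1.46 = 2.83 V.

V_SG = 2.83 V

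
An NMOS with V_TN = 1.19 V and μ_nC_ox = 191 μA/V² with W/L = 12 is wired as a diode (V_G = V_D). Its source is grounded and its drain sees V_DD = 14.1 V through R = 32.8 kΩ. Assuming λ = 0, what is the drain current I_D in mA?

I_D = 0.376 mA

With gate tied to drain, V_GS = V_DS ≥ V_GS − V_TN, so the device is in saturation.
k_n = μ_nC_ox · (W/L) = 2.292 mA/V².
KCL at the drain: ½ k_n (V_GS − V_TN)² = (V_DD − V_GS)/R.
Let x = V_GS − 1.19. Then 37.6 x² + x − 12.91 = 0, giving x = 0.573 V (positive root), so V_GS = 1.76 V.
I_D = (V_DD − V_GS)/R = (14.1 − 1.76) / 32.8 = 0.376 mA.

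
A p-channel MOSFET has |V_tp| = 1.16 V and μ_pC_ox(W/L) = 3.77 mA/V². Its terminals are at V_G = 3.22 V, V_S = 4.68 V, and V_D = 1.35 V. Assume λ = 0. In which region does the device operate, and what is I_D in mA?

V_SG = V_S − V_G = 4.68 − 3.22 = 1.46 V; V_SD = V_S − V_D = 4.68 − 1.35 = 3.33 V.
V_ov = V_SG − |V_tp| = 1.46 − 1.16 = 0.3 V.
Since V_SD = 3.33 V ≥ V_ov = 0.3 V, the device is in saturation.
I_D = ½ k_p V_ov² = 0.5 × 3.77 × 0.3² = 0.17 mA.

Saturation; I_D = 0.170 mA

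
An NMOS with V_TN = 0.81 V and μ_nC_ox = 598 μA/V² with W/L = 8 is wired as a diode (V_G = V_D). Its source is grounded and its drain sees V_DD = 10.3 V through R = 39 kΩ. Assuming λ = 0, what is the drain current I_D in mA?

I_D = 0.235 mA

With gate tied to drain, V_GS = V_DS ≥ V_GS − V_TN, so the device is in saturation.
k_n = μ_nC_ox · (W/L) = 4.784 mA/V².
KCL at the drain: ½ k_n (V_GS − V_TN)² = (V_DD − V_GS)/R.
Let x = V_GS − 0.81. Then 93.3 x² + x − 9.49 = 0, giving x = 0.314 V (positive root), so V_GS = 1.12 V.
I_D = (V_DD − V_GS)/R = (10.3 − 1.12) / 39 = 0.235 mA.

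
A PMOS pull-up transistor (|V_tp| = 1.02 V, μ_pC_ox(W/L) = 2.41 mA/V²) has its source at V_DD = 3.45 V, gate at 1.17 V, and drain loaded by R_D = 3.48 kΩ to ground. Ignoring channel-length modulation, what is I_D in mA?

I_D = 0.894 mA

V_SG = V_DD − V_G = 3.45 − 1.17 = 2.28 V, so V_ov = 2.28 − 1.02 = 1.26 V.
Assume saturation: I_D = ½ k_p V_ov² = 0.5 × 2.41 × 1.26² = 1.91 mA, giving V_SD = V_DD − I_D R_D = 3.45 − 1.91 × 3.48 = -3.21 V.
But -3.21 V < V_ov = 1.26 V, so the device is actually in triode.
In triode I_D = k_p[V_ov V_SD − ½ V_SD²] and I_D = (V_DD − V_SD)/R_D. Equating: 4.19 V_SD² − 11.57 V_SD + 3.45 = 0, giving V_SD = 0.34 V (the root below V_ov).
I_D = (3.45 − 0.34) / 3.48 = 0.894 mA.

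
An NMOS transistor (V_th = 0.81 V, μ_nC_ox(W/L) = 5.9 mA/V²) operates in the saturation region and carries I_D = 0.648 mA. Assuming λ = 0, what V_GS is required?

V_GS = 1.28 V

In saturation I_D = ½ k_n (V_GS − V_th)², so V_GS − V_th = √(2 I_D / k_n) = √(2 × 0.648 / 5.9) = 0.469 V.
V_GS = 0.81 + 0.469 = 1.28 V.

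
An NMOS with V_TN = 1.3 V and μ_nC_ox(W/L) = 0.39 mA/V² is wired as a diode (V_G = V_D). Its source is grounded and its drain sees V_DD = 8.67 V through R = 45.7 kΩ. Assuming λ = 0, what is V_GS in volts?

With gate tied to drain, V_GS = V_DS ≥ V_GS − V_TN, so the device is in saturation.
KCL at the drain: ½ k_n (V_GS − V_TN)² = (V_DD − V_GS)/R.
Let x = V_GS − 1.3. Then 8.91 x² + x − 7.37 = 0, giving x = 0.855 V (positive root), so V_GS = 2.16 V.
I_D = (V_DD − V_GS)/R = (8.67 − 2.16) / 45.7 = 0.143 mA.

V_GS = 2.16 V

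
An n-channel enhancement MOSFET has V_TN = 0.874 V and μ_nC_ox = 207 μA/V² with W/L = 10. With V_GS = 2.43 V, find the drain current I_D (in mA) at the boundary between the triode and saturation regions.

At the boundary V_DS = V_ov = V_GS − V_TN = 2.43 − 0.874 = 1.56 V.
k_n = μ_nC_ox · (W/L) = 2.07 mA/V².
I_D = ½ k_n V_ov² = 0.5 × 2.07 × 1.56² = 2.51 mA.

I_D = 2.51 mA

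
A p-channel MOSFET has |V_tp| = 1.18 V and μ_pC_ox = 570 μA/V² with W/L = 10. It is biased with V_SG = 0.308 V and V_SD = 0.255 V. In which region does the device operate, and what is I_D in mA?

V_SG = 0.308 V < |V_tp| = 1.18 V, so the transistor is in cutoff.

Cutoff; I_D = 0 mA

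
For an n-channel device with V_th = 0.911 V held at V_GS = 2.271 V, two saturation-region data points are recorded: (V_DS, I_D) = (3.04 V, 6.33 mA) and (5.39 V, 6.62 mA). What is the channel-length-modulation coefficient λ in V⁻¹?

With V_GS fixed, I_D ∝ (1 + λ V_DS) in saturation, so I_D2/I_D1 = (1 + λ V_DS2)/(1 + λ V_DS1).
6.62/6.33 = 1.046 = (1 + 5.39 λ)/(1 + 3.04 λ).
Solving: λ (I_D1 V_DS2 − I_D2 V_DS1) = I_D2 − I_D1, so λ = (6.62 − 6.33) / (6.33 × 5.39 − 6.62 × 3.04) = 0.29 / 14 = 0.0207 V⁻¹.

λ = 0.0207 V⁻¹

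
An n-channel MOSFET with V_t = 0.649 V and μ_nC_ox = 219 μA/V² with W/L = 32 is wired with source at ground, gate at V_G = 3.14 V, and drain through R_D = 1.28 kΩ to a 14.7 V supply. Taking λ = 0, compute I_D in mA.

I_D = 10.9 mA

V_GS = V_G = 3.14 V, so V_ov = 3.14 − 0.649 = 2.49 V.
k_n = μ_nC_ox · (W/L) = 7.008 mA/V².
Assume saturation: I_D = ½ k_n V_ov² = 0.5 × 7.008 × 2.49² = 21.7 mA, giving V_DS = V_DD − I_D R_D = 14.7 − 21.7 × 1.28 = -13.1 V.
But -13.1 V < V_ov = 2.49 V, so the device is actually in triode.
In triode I_D = k_n[V_ov V_DS − ½ V_DS²] and I_D = (V_DD − V_DS)/R_D. Equating: 4.49 V_DS² − 23.34 V_DS + 14.7 = 0, giving V_DS = 0.733 V (the root below V_ov).
I_D = (14.7 − 0.733) / 1.28 = 10.9 mA.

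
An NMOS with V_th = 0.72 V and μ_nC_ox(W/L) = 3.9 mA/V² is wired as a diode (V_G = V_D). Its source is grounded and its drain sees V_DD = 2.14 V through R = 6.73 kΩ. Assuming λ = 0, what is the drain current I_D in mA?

I_D = 0.167 mA

With gate tied to drain, V_GS = V_DS ≥ V_GS − V_th, so the device is in saturation.
KCL at the drain: ½ k_n (V_GS − V_th)² = (V_DD − V_GS)/R.
Let x = V_GS − 0.72. Then 13.1 x² + x − 1.42 = 0, giving x = 0.293 V (positive root), so V_GS = 1.01 V.
I_D = (V_DD − V_GS)/R = (2.14 − 1.01) / 6.73 = 0.167 mA.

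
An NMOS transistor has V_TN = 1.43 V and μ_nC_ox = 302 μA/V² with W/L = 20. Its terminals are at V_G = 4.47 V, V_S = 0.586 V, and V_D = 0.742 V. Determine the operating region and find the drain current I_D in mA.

V_GS = V_G − V_S = 4.47 − 0.586 = 3.88 V; V_DS = V_D − V_S = 0.742 − 0.586 = 0.156 V.
k_n = μ_nC_ox · (W/L) = 6.04 mA/V².
V_ov = V_GS − V_TN = 3.88 − 1.43 = 2.45 V.
Since V_DS = 0.156 V < V_ov = 2.45 V, the device is in the triode region.
I_D = k_n [V_ov · V_DS − ½ V_DS²] = 6.04 × [2.45 × 0.156 − 0.5 × 0.156²] = 2.24 mA.

Triode; I_D = 2.24 mA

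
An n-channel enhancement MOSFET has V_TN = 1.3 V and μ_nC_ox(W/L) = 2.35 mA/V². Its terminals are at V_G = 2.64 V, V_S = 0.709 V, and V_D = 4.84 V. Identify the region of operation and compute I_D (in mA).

Saturation; I_D = 0.468 mA

V_GS = V_G − V_S = 2.64 − 0.709 = 1.93 V; V_DS = V_D − V_S = 4.84 − 0.709 = 4.13 V.
V_ov = V_GS − V_TN = 1.93 − 1.3 = 0.631 V.
Since V_DS = 4.13 V ≥ V_ov = 0.631 V, the device is in saturation.
I_D = ½ k_n V_ov² = 0.5 × 2.35 × 0.631² = 0.468 mA.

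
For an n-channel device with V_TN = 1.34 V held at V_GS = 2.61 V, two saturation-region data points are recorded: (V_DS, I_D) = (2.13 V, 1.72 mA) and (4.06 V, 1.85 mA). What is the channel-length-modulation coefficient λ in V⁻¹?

λ = 0.0427 V⁻¹

With V_GS fixed, I_D ∝ (1 + λ V_DS) in saturation, so I_D2/I_D1 = (1 + λ V_DS2)/(1 + λ V_DS1).
1.85/1.72 = 1.076 = (1 + 4.06 λ)/(1 + 2.13 λ).
Solving: λ (I_D1 V_DS2 − I_D2 V_DS1) = I_D2 − I_D1, so λ = (1.85 − 1.72) / (1.72 × 4.06 − 1.85 × 2.13) = 0.13 / 3.04 = 0.0427 V⁻¹.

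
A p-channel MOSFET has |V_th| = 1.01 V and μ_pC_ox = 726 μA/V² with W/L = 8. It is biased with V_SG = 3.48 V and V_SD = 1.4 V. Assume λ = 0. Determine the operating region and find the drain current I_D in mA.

k_p = μ_pC_ox · (W/L) = 5.808 mA/V².
V_ov = V_SG − |V_th| = 3.48 − 1.01 = 2.47 V.
Since V_SD = 1.4 V < V_ov = 2.47 V, the device is in the triode region.
I_D = k_p [V_ov · V_SD − ½ V_SD²] = 5.808 × [2.47 × 1.4 − 0.5 × 1.4²] = 14.4 mA.

Triode; I_D = 14.4 mA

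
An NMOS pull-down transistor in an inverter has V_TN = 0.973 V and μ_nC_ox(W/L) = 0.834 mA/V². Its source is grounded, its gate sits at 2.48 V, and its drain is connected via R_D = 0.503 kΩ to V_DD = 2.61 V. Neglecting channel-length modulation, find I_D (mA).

I_D = 0.947 mA

V_GS = V_G = 2.48 V, so V_ov = 2.48 − 0.973 = 1.51 V.
Assume saturation: I_D = ½ k_n V_ov² = 0.5 × 0.834 × 1.51² = 0.947 mA, giving V_DS = V_DD − I_D R_D = 2.61 − 0.947 × 0.503 = 2.13 V.
V_DS = 2.13 V ≥ V_ov = 1.51 V, confirming saturation.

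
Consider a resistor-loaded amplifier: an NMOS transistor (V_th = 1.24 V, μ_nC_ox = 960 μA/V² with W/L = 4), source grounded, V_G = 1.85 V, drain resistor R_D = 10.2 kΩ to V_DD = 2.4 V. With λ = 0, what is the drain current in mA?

V_GS = V_G = 1.85 V, so V_ov = 1.85 − 1.24 = 0.61 V.
k_n = μ_nC_ox · (W/L) = 3.84 mA/V².
Assume saturation: I_D = ½ k_n V_ov² = 0.5 × 3.84 × 0.61² = 0.714 mA, giving V_DS = V_DD − I_D R_D = 2.4 − 0.714 × 10.2 = -4.89 V.
But -4.89 V < V_ov = 0.61 V, so the device is actually in triode.
In triode I_D = k_n[V_ov V_DS − ½ V_DS²] and I_D = (V_DD − V_DS)/R_D. Equating: 19.6 V_DS² − 24.89 V_DS + 2.4 = 0, giving V_DS = 0.105 V (the root below V_ov).
I_D = (2.4 − 0.105) / 10.2 = 0.225 mA.

I_D = 0.225 mA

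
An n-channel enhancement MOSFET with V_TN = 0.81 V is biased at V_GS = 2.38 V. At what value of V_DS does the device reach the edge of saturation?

V_DS,sat = 1.57 V

The boundary between triode and saturation is V_DS = V_GS − V_TN = V_ov.
V_ov = 2.38 − 0.81 = 1.57 V.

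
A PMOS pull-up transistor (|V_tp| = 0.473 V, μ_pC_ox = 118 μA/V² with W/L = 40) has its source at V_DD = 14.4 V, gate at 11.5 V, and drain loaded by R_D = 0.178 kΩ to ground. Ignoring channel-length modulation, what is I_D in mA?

I_D = 13.9 mA

V_SG = V_DD − V_G = 14.4 − 11.5 = 2.9 V, so V_ov = 2.9 − 0.473 = 2.43 V.
k_p = μ_pC_ox · (W/L) = 4.72 mA/V².
Assume saturation: I_D = ½ k_p V_ov² = 0.5 × 4.72 × 2.43² = 13.9 mA, giving V_SD = V_DD − I_D R_D = 14.4 − 13.9 × 0.178 = 11.9 V.
V_SD = 11.9 V ≥ V_ov = 2.43 V, confirming saturation.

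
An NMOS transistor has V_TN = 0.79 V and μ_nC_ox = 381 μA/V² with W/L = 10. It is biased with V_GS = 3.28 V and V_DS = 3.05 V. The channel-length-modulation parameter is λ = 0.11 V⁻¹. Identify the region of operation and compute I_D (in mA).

Saturation; I_D = 15.8 mA

k_n = μ_nC_ox · (W/L) = 3.81 mA/V².
V_ov = V_GS − V_TN = 3.28 − 0.79 = 2.49 V.
Since V_DS = 3.05 V ≥ V_ov = 2.49 V, the device is in saturation.
I_D = ½ k_n V_ov² (1 + λ V_DS) = 0.5 × 3.81 × 2.49² × (1 + 0.11 × 3.05) = 15.8 mA.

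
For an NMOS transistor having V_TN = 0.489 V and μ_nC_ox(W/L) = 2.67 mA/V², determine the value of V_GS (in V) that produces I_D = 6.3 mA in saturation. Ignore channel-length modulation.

V_GS = 2.66 V

In saturation I_D = ½ k_n (V_GS − V_TN)², so V_GS − V_TN = √(2 I_D / k_n) = √(2 × 6.3 / 2.67) = 2.17 V.
V_GS = 0.489 + 2.17 = 2.66 V.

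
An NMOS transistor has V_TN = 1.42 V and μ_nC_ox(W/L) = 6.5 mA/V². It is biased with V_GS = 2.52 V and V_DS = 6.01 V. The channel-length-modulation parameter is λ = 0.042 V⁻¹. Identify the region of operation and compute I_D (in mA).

V_ov = V_GS − V_TN = 2.52 − 1.42 = 1.1 V.
Since V_DS = 6.01 V ≥ V_ov = 1.1 V, the device is in saturation.
I_D = ½ k_n V_ov² (1 + λ V_DS) = 0.5 × 6.5 × 1.1² × (1 + 0.042 × 6.01) = 4.93 mA.

Saturation; I_D = 4.93 mA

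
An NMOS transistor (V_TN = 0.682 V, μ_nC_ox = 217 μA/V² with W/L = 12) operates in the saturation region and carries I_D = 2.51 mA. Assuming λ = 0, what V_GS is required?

k_n = μ_nC_ox · (W/L) = 2.604 mA/V².
In saturation I_D = ½ k_n (V_GS − V_TN)², so V_GS − V_TN = √(2 I_D / k_n) = √(2 × 2.51 / 2.604) = 1.39 V.
V_GS = 0.682 + 1.39 = 2.07 V.

V_GS = 2.07 V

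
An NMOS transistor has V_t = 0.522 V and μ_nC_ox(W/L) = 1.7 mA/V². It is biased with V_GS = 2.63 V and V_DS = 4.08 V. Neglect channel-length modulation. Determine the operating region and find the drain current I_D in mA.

Saturation; I_D = 3.78 mA

V_ov = V_GS − V_t = 2.63 − 0.522 = 2.11 V.
Since V_DS = 4.08 V ≥ V_ov = 2.11 V, the device is in saturation.
I_D = ½ k_n V_ov² = 0.5 × 1.7 × 2.11² = 3.78 mA.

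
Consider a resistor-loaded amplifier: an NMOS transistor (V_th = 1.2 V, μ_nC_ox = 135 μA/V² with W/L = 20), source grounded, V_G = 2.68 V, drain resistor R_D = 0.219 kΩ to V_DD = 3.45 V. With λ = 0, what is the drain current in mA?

I_D = 2.96 mA

V_GS = V_G = 2.68 V, so V_ov = 2.68 − 1.2 = 1.48 V.
k_n = μ_nC_ox · (W/L) = 2.7 mA/V².
Assume saturation: I_D = ½ k_n V_ov² = 0.5 × 2.7 × 1.48² = 2.96 mA, giving V_DS = V_DD − I_D R_D = 3.45 − 2.96 × 0.219 = 2.8 V.
V_DS = 2.8 V ≥ V_ov = 1.48 V, confirming saturation.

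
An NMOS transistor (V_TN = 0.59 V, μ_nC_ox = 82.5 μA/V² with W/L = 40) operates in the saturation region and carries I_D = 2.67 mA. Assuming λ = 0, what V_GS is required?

k_n = μ_nC_ox · (W/L) = 3.3 mA/V².
In saturation I_D = ½ k_n (V_GS − V_TN)², so V_GS − V_TN = √(2 I_D / k_n) = √(2 × 2.67 / 3.3) = 1.27 V.
V_GS = 0.59 + 1.27 = 1.86 V.

V_GS = 1.86 V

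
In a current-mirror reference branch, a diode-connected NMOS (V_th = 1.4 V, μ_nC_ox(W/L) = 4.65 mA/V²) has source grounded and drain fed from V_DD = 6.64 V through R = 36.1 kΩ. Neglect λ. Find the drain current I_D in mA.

I_D = 0.138 mA

With gate tied to drain, V_GS = V_DS ≥ V_GS − V_th, so the device is in saturation.
KCL at the drain: ½ k_n (V_GS − V_th)² = (V_DD − V_GS)/R.
Let x = V_GS − 1.4. Then 83.9 x² + x − 5.24 = 0, giving x = 0.244 V (positive root), so V_GS = 1.64 V.
I_D = (V_DD − V_GS)/R = (6.64 − 1.64) / 36.1 = 0.138 mA.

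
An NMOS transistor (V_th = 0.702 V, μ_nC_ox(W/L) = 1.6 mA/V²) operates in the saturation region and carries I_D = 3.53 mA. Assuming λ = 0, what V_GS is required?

In saturation I_D = ½ k_n (V_GS − V_th)², so V_GS − V_th = √(2 I_D / k_n) = √(2 × 3.53 / 1.6) = 2.1 V.
V_GS = 0.702 + 2.1 = 2.8 V.

V_GS = 2.80 V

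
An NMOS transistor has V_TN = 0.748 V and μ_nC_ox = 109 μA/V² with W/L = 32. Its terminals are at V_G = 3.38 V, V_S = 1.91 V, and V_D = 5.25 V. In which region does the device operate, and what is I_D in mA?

V_GS = V_G − V_S = 3.38 − 1.91 = 1.47 V; V_DS = V_D − V_S = 5.25 − 1.91 = 3.34 V.
k_n = μ_nC_ox · (W/L) = 3.488 mA/V².
V_ov = V_GS − V_TN = 1.47 − 0.748 = 0.722 V.
Since V_DS = 3.34 V ≥ V_ov = 0.722 V, the device is in saturation.
I_D = ½ k_n V_ov² = 0.5 × 3.488 × 0.722² = 0.909 mA.

Saturation; I_D = 0.909 mA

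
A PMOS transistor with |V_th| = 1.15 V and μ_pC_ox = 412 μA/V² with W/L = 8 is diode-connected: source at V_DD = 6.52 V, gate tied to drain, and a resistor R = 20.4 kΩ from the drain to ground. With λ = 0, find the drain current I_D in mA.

With gate tied to drain, V_SG = V_SD ≥ V_SG − |V_th|, so the device is in saturation.
k_p = μ_pC_ox · (W/L) = 3.296 mA/V².
KCL at the drain: ½ k_p (V_SG − |V_th|)² = (V_DD − V_SG)/R.
Let x = V_SG − 1.15. Then 33.6 x² + x − 5.37 = 0, giving x = 0.385 V (positive root), so V_SG = 1.54 V.
I_D = (V_DD − V_SG)/R = (6.52 − 1.54) / 20.4 = 0.244 mA.

I_D = 0.244 mA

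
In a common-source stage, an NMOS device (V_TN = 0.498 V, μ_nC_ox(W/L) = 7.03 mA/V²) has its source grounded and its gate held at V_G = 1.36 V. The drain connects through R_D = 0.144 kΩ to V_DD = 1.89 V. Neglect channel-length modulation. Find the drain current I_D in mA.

V_GS = V_G = 1.36 V, so V_ov = 1.36 − 0.498 = 0.862 V.
Assume saturation: I_D = ½ k_n V_ov² = 0.5 × 7.03 × 0.862² = 2.61 mA, giving V_DS = V_DD − I_D R_D = 1.89 − 2.61 × 0.144 = 1.51 V.
V_DS = 1.51 V ≥ V_ov = 0.862 V, confirming saturation.

I_D = 2.61 mA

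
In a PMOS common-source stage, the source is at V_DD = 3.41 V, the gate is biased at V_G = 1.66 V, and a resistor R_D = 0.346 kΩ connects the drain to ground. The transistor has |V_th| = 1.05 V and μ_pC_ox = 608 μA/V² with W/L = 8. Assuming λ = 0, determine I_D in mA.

I_D = 1.19 mA

V_SG = V_DD − V_G = 3.41 − 1.66 = 1.75 V, so V_ov = 1.75 − 1.05 = 0.7 V.
k_p = μ_pC_ox · (W/L) = 4.864 mA/V².
Assume saturation: I_D = ½ k_p V_ov² = 0.5 × 4.864 × 0.7² = 1.19 mA, giving V_SD = V_DD − I_D R_D = 3.41 − 1.19 × 0.346 = 3 V.
V_SD = 3 V ≥ V_ov = 0.7 V, confirming saturation.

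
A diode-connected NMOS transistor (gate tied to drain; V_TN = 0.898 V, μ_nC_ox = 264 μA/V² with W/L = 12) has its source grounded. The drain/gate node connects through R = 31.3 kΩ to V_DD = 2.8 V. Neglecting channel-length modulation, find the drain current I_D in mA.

With gate tied to drain, V_GS = V_DS ≥ V_GS − V_TN, so the device is in saturation.
k_n = μ_nC_ox · (W/L) = 3.168 mA/V².
KCL at the drain: ½ k_n (V_GS − V_TN)² = (V_DD − V_GS)/R.
Let x = V_GS − 0.898. Then 49.6 x² + x − 1.902 = 0, giving x = 0.186 V (positive root), so V_GS = 1.08 V.
I_D = (V_DD − V_GS)/R = (2.8 − 1.08) / 31.3 = 0.0548 mA.

I_D = 0.0548 mA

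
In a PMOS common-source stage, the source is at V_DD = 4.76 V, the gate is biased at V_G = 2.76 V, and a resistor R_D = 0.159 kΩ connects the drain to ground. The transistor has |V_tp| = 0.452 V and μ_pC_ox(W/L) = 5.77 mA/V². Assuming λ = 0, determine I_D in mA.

V_SG = V_DD − V_G = 4.76 − 2.76 = 2 V, so V_ov = 2 − 0.452 = 1.55 V.
Assume saturation: I_D = ½ k_p V_ov² = 0.5 × 5.77 × 1.55² = 6.91 mA, giving V_SD = V_DD − I_D R_D = 4.76 − 6.91 × 0.159 = 3.66 V.
V_SD = 3.66 V ≥ V_ov = 1.55 V, confirming saturation.

I_D = 6.91 mA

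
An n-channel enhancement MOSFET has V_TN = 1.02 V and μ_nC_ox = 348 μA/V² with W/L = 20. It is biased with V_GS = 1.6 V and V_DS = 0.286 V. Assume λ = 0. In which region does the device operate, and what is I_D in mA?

k_n = μ_nC_ox · (W/L) = 6.96 mA/V².
V_ov = V_GS − V_TN = 1.6 − 1.02 = 0.58 V.
Since V_DS = 0.286 V < V_ov = 0.58 V, the device is in the triode region.
I_D = k_n [V_ov · V_DS − ½ V_DS²] = 6.96 × [0.58 × 0.286 − 0.5 × 0.286²] = 0.87 mA.

Triode; I_D = 0.870 mA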